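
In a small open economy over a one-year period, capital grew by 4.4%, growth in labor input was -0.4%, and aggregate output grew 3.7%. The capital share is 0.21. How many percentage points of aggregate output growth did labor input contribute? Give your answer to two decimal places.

Labor's share = 1 − 0.21 = 0.79.
Contribution = share × growth = 0.79 × (-0.4) = -0.316 pp.

-0.32 percentage points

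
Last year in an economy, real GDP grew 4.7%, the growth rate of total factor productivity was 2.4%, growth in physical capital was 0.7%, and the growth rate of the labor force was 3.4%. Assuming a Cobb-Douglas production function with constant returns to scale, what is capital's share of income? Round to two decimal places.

gY = gA + α·gK + (1−α)·gL, so gY − gA − gL = α(gK − gL).
4.7 − 2.4 − 3.4 = α × (0.7 − 3.4).
-1.1 = -2.7 α, so α = 0.4074.

α = 0.41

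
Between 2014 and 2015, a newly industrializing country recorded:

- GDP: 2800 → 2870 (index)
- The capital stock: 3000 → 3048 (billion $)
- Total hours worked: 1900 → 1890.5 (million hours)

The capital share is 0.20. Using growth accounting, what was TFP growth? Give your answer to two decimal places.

GDP growth = (2870 − 2800) / 2800 = 2.5%.
The capital stock growth = (3048 − 3000) / 3000 = 1.6%.
Total hours worked growth = (1890.5 − 1900) / 1900 = -0.5%.
Labor's share = 1 − 0.2 = 0.8.
The capital stock: 0.2 × 1.6 = 0.32 pp.
Total hours worked: 0.8 × (-0.5) = -0.4 pp.
TFP growth = 2.5 + 0.08 = 2.58%.

TFP growth was 2.58%.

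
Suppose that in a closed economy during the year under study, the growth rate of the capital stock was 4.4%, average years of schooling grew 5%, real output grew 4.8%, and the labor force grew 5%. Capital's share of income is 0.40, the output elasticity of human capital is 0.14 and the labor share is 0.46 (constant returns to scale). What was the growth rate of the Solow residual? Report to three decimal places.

The Solow residual growth was 0.040%.

Labor's share = 1 − 0.4 − 0.14 = 0.46.
The capital stock: 0.4 × 4.4 = 1.76 pp.
Average years of schooling: 0.14 × 5 = 0.7 pp.
The labor force: 0.46 × 5 = 2.3 pp.
TFP growth = 4.8 − 4.76 = 0.04%.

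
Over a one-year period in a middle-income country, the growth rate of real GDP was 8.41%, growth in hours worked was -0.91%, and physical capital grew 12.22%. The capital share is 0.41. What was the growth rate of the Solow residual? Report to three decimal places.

Labor's share = 1 − 0.41 = 0.59.
Physical capital: 0.41 × 12.22 = 5.0102 pp.
Hours worked: 0.59 × (-0.91) = -0.5369 pp.
TFP growth = 8.41 − 4.4733 = 3.9367%.

The Solow residual grew 3.937%.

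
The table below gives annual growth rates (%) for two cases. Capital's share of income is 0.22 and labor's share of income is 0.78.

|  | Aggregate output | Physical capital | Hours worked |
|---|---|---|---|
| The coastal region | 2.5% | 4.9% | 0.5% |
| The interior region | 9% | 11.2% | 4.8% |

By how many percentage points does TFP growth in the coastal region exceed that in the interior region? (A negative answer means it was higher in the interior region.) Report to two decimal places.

-1.76 percentage points

Labor's share = 1 − 0.22 = 0.78.
The coastal region: TFP = 2.5 − 1.078 − 0.39 = 1.032%.
The interior region: TFP = 9 − 2.464 − 3.744 = 2.792%.
Difference = 1.032 − (2.792) = -1.76 pp.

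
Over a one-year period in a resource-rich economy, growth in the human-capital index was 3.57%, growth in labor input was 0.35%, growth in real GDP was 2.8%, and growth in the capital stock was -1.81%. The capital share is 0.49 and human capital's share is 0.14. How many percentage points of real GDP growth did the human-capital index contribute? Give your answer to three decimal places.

0.500 percentage points

Contribution = share × growth = 0.14 × 3.57 = 0.4998 pp.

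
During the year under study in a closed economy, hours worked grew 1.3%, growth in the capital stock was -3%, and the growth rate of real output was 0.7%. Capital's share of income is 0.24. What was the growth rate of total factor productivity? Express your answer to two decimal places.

Labor's share = 1 − 0.24 = 0.76.
The capital stock: 0.24 × (-3) = -0.72 pp.
Hours worked: 0.76 × 1.3 = 0.988 pp.
TFP growth = 0.7 − 0.268 = 0.432%.

Total factor productivity grew 0.43%.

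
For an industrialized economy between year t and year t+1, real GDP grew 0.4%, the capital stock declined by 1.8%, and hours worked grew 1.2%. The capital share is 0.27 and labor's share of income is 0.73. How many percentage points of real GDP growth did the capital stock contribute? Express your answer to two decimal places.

-0.49 percentage points

Contribution = share × growth = 0.27 × (-1.8) = -0.486 pp.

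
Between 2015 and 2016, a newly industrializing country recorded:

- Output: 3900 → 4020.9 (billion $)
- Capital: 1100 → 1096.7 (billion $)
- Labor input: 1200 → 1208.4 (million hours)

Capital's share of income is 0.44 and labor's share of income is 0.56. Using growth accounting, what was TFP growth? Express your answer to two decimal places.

Output growth = (4020.9 − 3900) / 3900 = 3.1%.
Capital growth = (1096.7 − 1100) / 1100 = -0.3%.
Labor input growth = (1208.4 − 1200) / 1200 = 0.7%.
Labor's share = 1 − 0.44 = 0.56.
Capital: 0.44 × (-0.3) = -0.132 pp.
Labor input: 0.56 × 0.7 = 0.392 pp.
TFP growth = 3.1 − 0.26 = 2.84%.

2.84%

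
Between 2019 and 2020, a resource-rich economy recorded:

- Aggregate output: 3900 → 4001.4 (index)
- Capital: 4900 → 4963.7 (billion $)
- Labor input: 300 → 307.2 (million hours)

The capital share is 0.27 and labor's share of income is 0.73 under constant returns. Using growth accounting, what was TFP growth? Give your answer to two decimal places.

TFP growth was 0.50%.

Aggregate output growth = (4001.4 − 3900) / 3900 = 2.6%.
Capital growth = (4963.7 − 4900) / 4900 = 1.3%.
Labor input growth = (307.2 − 300) / 300 = 2.4%.
Labor's share = 1 − 0.27 = 0.73.
Capital: 0.27 × 1.3 = 0.351 pp.
Labor input: 0.73 × 2.4 = 1.752 pp.
TFP growth = 2.6 − 2.103 = 0.497%.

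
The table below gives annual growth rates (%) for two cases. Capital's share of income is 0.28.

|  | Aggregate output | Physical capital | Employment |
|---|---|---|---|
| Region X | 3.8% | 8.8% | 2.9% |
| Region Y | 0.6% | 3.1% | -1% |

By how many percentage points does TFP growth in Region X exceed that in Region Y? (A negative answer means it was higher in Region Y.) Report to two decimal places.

-1.20 percentage points

Labor's share = 1 − 0.28 = 0.72.
Region X: TFP = 3.8 − 2.464 − 2.088 = -0.752%.
Region Y: TFP = 0.6 − 0.868 + 0.72 = 0.452%.
Difference = -0.752 − (0.452) = -1.204 pp.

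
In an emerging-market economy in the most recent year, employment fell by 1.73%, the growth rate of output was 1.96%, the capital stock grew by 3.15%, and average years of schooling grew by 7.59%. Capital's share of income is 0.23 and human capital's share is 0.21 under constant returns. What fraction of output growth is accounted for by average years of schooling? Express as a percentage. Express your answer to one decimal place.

Average years of schooling contributed 0.21 × 7.59 = 1.5939 pp.
Share of growth = 1.5939 / 1.96 × 100 = 81.321%.

Average years of schooling accounted for 81.3% of growth.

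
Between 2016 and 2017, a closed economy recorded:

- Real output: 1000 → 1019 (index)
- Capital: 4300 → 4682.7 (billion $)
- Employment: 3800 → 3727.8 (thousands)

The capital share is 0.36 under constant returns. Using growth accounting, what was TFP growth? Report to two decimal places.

-0.09%

Real output growth = (1019 − 1000) / 1000 = 1.9%.
Capital growth = (4682.7 − 4300) / 4300 = 8.9%.
Employment growth = (3727.8 − 3800) / 3800 = -1.9%.
Labor's share = 1 − 0.36 = 0.64.
Capital: 0.36 × 8.9 = 3.204 pp.
Employment: 0.64 × (-1.9) = -1.216 pp.
TFP growth = 1.9 − 1.988 = -0.088%.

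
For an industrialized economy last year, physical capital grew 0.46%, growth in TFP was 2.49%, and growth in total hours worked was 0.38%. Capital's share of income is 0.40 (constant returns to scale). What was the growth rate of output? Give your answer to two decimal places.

2.90%

Labor's share = 1 − 0.4 = 0.6.
Physical capital: 0.4 × 0.46 = 0.184 pp.
Total hours worked: 0.6 × 0.38 = 0.228 pp.
Output growth = 2.49 + 0.412 = 2.902%.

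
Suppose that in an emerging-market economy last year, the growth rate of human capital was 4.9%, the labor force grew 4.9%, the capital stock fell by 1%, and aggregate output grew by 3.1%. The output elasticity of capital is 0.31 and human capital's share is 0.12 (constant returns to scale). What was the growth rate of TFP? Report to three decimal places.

Labor's share = 1 − 0.31 − 0.12 = 0.57.
The capital stock: 0.31 × (-1) = -0.31 pp.
Human capital: 0.12 × 4.9 = 0.588 pp.
The labor force: 0.57 × 4.9 = 2.793 pp.
TFP growth = 3.1 − 3.071 = 0.029%.

0.029%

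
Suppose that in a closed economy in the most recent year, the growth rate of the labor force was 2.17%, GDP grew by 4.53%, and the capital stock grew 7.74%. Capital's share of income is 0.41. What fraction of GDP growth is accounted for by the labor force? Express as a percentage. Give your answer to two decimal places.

The labor force accounted for 28.26% of growth.

Labor's share = 1 − 0.41 = 0.59.
The labor force contributed 0.59 × 2.17 = 1.2803 pp.
Share of growth = 1.2803 / 4.53 × 100 = 28.2627%.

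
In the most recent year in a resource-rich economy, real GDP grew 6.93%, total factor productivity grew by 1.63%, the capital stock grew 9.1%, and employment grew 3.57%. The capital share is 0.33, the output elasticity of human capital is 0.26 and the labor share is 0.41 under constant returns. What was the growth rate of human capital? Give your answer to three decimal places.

Human capital growth was 3.205%.

Labor's share = 1 − 0.33 − 0.26 = 0.41.
gY = gA + 0.33×9.1 + 0.41×3.57 + 0.26×g.
0.26×g = 6.93 − 1.63 − 4.4667 = 0.8333.
g = 0.8333 / 0.26 = 3.205%.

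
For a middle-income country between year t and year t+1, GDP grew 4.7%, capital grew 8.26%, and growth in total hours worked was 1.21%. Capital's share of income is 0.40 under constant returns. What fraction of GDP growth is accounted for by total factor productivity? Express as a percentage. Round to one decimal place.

14.3%

Labor's share = 1 − 0.4 = 0.6.
Capital: 0.4 × 8.26 = 3.304 pp.
Total hours worked: 0.6 × 1.21 = 0.726 pp.
TFP growth = 4.7 − 4.03 = 0.67%.
TFP share of growth = 0.67 / 4.7 × 100 = 14.255%.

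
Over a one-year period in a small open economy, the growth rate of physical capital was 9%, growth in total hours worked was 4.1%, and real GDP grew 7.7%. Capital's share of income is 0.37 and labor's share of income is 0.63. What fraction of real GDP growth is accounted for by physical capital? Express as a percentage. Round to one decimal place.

Physical capital contributed 0.37 × 9 = 3.33 pp.
Share of growth = 3.33 / 7.7 × 100 = 43.247%.

Physical capital accounted for 43.2% of growth.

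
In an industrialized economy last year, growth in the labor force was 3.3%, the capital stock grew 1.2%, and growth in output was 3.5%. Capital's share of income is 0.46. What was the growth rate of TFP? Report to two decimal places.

1.17%

Labor's share = 1 − 0.46 = 0.54.
The capital stock: 0.46 × 1.2 = 0.552 pp.
The labor force: 0.54 × 3.3 = 1.782 pp.
TFP growth = 3.5 − 2.334 = 1.166%.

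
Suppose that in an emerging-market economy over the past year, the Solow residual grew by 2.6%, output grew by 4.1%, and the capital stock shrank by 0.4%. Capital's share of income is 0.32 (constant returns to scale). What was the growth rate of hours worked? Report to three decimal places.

Hours worked growth was 2.394%.

Labor's share = 1 − 0.32 = 0.68.
gY = gA + 0.32×(-0.4) + 0.68×g.
0.68×g = 4.1 − 2.6 + 0.128 = 1.628.
g = 1.628 / 0.68 = 2.39412%.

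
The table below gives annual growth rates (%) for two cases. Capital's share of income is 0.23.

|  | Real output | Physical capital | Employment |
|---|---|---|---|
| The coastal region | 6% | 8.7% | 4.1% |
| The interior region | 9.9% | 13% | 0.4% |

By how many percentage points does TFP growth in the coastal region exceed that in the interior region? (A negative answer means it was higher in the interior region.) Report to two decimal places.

-5.76 percentage points

Labor's share = 1 − 0.23 = 0.77.
The coastal region: TFP = 6 − 2.001 − 3.157 = 0.842%.
The interior region: TFP = 9.9 − 2.99 − 0.308 = 6.602%.
Difference = 0.842 − (6.602) = -5.76 pp.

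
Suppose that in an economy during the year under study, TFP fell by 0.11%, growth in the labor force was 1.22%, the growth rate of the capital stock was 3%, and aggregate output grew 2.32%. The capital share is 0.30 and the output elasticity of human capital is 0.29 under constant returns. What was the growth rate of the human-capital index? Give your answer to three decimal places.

Labor's share = 1 − 0.3 − 0.29 = 0.41.
gY = gA + 0.3×3 + 0.41×1.22 + 0.29×g.
0.29×g = 2.32 + 0.11 − 1.4002 = 1.0298.
g = 1.0298 / 0.29 = 3.55103%.

The human-capital index grew 3.551%.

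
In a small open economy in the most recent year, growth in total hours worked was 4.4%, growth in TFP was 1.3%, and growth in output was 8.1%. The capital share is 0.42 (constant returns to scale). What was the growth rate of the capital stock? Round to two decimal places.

Labor's share = 1 − 0.42 = 0.58.
gY = gA + 0.58×4.4 + 0.42×g.
0.42×g = 8.1 − 1.3 − 2.552 = 4.248.
g = 4.248 / 0.42 = 10.1143%.

10.11%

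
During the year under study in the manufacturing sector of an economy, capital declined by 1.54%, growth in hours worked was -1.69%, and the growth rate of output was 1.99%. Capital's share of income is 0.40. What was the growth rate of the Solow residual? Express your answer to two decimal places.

Labor's share = 1 − 0.4 = 0.6.
Capital: 0.4 × (-1.54) = -0.616 pp.
Hours worked: 0.6 × (-1.69) = -1.014 pp.
TFP growth = 1.99 + 1.63 = 3.62%.

3.62%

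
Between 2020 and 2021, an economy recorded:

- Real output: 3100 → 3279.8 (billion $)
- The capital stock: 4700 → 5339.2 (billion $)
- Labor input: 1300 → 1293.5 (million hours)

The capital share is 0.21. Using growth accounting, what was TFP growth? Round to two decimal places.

3.34%

Real output growth = (3279.8 − 3100) / 3100 = 5.8%.
The capital stock growth = (5339.2 − 4700) / 4700 = 13.6%.
Labor input growth = (1293.5 − 1300) / 1300 = -0.5%.
Labor's share = 1 − 0.21 = 0.79.
The capital stock: 0.21 × 13.6 = 2.856 pp.
Labor input: 0.79 × (-0.5) = -0.395 pp.
TFP growth = 5.8 − 2.461 = 3.339%.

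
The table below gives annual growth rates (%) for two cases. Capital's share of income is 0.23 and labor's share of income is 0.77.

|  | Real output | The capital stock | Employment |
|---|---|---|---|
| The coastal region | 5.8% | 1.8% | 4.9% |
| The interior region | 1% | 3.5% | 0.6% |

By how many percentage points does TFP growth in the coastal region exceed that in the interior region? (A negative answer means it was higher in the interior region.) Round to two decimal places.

1.88 percentage points

Labor's share = 1 − 0.23 = 0.77.
The coastal region: TFP = 5.8 − 0.414 − 3.773 = 1.613%.
The interior region: TFP = 1 − 0.805 − 0.462 = -0.267%.
Difference = 1.613 − (-0.267) = 1.88 pp.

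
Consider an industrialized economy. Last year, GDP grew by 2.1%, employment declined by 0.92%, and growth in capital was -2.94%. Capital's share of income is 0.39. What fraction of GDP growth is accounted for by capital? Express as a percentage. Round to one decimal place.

Capital contributed 0.39 × (-2.94) = -1.1466 pp.
Share of growth = -1.1466 / 2.1 × 100 = -54.6%.

Capital accounted for -54.6% of growth.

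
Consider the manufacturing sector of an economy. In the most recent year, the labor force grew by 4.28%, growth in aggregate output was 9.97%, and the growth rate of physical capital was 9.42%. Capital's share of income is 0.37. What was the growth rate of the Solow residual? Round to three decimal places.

Labor's share = 1 − 0.37 = 0.63.
Physical capital: 0.37 × 9.42 = 3.4854 pp.
The labor force: 0.63 × 4.28 = 2.6964 pp.
TFP growth = 9.97 − 6.1818 = 3.7882%.

3.788%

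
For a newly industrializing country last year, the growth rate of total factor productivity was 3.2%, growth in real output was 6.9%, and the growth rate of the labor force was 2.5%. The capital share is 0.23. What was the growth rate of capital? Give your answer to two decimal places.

7.72%

Labor's share = 1 − 0.23 = 0.77.
gY = gA + 0.77×2.5 + 0.23×g.
0.23×g = 6.9 − 3.2 − 1.925 = 1.775.
g = 1.775 / 0.23 = 7.7174%.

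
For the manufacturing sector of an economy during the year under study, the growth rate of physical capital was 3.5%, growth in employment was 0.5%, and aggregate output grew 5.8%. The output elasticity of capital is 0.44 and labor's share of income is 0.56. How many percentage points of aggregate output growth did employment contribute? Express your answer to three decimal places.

Labor's share = 1 − 0.44 = 0.56.
Contribution = share × growth = 0.56 × 0.5 = 0.28 pp.

0.280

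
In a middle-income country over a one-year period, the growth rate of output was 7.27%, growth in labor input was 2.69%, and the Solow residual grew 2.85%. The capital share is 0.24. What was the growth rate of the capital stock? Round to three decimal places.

9.898%

Labor's share = 1 − 0.24 = 0.76.
gY = gA + 0.76×2.69 + 0.24×g.
0.24×g = 7.27 − 2.85 − 2.0444 = 2.3756.
g = 2.3756 / 0.24 = 9.89833%.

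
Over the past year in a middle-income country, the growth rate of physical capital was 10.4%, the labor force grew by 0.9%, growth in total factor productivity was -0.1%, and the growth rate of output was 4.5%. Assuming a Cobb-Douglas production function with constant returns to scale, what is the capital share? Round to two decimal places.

gY = gA + α·gK + (1−α)·gL, so gY − gA − gL = α(gK − gL).
4.5 + 0.1 − 0.9 = α × (10.4 − 0.9).
3.7 = 9.5 α, so α = 0.3895.

0.39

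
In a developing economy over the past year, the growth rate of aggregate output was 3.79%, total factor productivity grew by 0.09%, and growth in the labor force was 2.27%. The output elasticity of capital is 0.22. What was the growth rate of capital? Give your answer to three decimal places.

8.770%

Labor's share = 1 − 0.22 = 0.78.
gY = gA + 0.78×2.27 + 0.22×g.
0.22×g = 3.79 − 0.09 − 1.7706 = 1.9294.
g = 1.9294 / 0.22 = 8.77%.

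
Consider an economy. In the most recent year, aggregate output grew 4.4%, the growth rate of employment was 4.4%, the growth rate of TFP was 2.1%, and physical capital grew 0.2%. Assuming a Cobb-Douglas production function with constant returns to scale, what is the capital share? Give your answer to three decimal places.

0.500

gY = gA + α·gK + (1−α)·gL, so gY − gA − gL = α(gK − gL).
4.4 − 2.1 − 4.4 = α × (0.2 − 4.4).
-2.1 = -4.2 α, so α = 0.5.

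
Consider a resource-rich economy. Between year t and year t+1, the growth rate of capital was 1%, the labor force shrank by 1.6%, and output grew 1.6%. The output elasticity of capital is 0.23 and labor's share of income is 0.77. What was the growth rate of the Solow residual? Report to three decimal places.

Labor's share = 1 − 0.23 = 0.77.
Capital: 0.23 × 1 = 0.23 pp.
The labor force: 0.77 × (-1.6) = -1.232 pp.
TFP growth = 1.6 + 1.002 = 2.602%.

The Solow residual growth was 2.602%.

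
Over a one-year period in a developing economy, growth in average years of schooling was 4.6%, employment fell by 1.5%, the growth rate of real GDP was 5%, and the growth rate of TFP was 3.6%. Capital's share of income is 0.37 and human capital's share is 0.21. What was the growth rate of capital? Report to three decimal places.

2.876%

Labor's share = 1 − 0.37 − 0.21 = 0.42.
gY = gA + 0.21×4.6 + 0.42×(-1.5) + 0.37×g.
0.37×g = 5 − 3.6 − 0.336 = 1.064.
g = 1.064 / 0.37 = 2.87568%.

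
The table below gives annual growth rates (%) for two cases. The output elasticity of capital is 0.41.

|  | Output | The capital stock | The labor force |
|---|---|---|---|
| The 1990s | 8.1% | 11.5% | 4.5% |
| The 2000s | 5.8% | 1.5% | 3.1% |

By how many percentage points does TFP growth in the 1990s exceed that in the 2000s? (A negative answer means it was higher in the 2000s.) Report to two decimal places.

-2.63 percentage points

Labor's share = 1 − 0.41 = 0.59.
The 1990s: TFP = 8.1 − 4.715 − 2.655 = 0.73%.
The 2000s: TFP = 5.8 − 0.615 − 1.829 = 3.356%.
Difference = 0.73 − (3.356) = -2.626 pp.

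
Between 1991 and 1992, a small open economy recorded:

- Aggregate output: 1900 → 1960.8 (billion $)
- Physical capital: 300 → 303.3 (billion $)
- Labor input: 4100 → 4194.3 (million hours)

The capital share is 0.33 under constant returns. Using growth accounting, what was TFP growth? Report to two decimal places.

Aggregate output growth = (1960.8 − 1900) / 1900 = 3.2%.
Physical capital growth = (303.3 − 300) / 300 = 1.1%.
Labor input growth = (4194.3 − 4100) / 4100 = 2.3%.
Labor's share = 1 − 0.33 = 0.67.
Physical capital: 0.33 × 1.1 = 0.363 pp.
Labor input: 0.67 × 2.3 = 1.541 pp.
TFP growth = 3.2 − 1.904 = 1.296%.

TFP growth was 1.30%.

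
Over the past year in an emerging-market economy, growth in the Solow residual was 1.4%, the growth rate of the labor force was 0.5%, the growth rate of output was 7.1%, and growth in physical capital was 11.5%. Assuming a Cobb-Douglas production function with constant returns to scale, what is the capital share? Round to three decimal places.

The capital share is 0.473.

gY = gA + α·gK + (1−α)·gL, so gY − gA − gL = α(gK − gL).
7.1 − 1.4 − 0.5 = α × (11.5 − 0.5).
5.2 = 11 α, so α = 0.47273.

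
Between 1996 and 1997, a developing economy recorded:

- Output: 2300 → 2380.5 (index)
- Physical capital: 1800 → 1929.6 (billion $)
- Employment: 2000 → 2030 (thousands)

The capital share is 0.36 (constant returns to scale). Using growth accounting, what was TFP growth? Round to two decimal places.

Output growth = (2380.5 − 2300) / 2300 = 3.5%.
Physical capital growth = (1929.6 − 1800) / 1800 = 7.2%.
Employment growth = (2030 − 2000) / 2000 = 1.5%.
Labor's share = 1 − 0.36 = 0.64.
Physical capital: 0.36 × 7.2 = 2.592 pp.
Employment: 0.64 × 1.5 = 0.96 pp.
TFP growth = 3.5 − 3.552 = -0.052%.

-0.05%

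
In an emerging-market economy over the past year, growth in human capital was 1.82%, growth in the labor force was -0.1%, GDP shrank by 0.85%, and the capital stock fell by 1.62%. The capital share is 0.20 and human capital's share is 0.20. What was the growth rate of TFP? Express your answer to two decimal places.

Labor's share = 1 − 0.2 − 0.2 = 0.6.
The capital stock: 0.2 × (-1.62) = -0.324 pp.
Human capital: 0.2 × 1.82 = 0.364 pp.
The labor force: 0.6 × (-0.1) = -0.06 pp.
TFP growth = -0.85 + 0.02 = -0.83%.

-0.83%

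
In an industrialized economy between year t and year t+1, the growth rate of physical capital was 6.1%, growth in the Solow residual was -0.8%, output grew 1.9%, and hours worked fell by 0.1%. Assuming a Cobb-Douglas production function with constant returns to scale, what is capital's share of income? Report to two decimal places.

gY = gA + α·gK + (1−α)·gL, so gY − gA − gL = α(gK − gL).
1.9 + 0.8 + 0.1 = α × (6.1 − (-0.1)).
2.8 = 6.2 α, so α = 0.4516.

0.45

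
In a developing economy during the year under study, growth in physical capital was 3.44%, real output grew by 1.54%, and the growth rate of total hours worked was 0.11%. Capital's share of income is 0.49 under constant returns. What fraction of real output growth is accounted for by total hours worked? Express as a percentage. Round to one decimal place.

Total hours worked accounted for 3.6% of growth.

Labor's share = 1 − 0.49 = 0.51.
Total hours worked contributed 0.51 × 0.11 = 0.0561 pp.
Share of growth = 0.0561 / 1.54 × 100 = 3.643%.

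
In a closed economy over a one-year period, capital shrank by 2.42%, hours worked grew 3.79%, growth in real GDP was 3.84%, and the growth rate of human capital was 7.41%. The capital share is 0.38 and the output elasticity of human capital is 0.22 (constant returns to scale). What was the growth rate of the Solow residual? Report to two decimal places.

1.61%

Labor's share = 1 − 0.38 − 0.22 = 0.4.
Capital: 0.38 × (-2.42) = -0.9196 pp.
Human capital: 0.22 × 7.41 = 1.6302 pp.
Hours worked: 0.4 × 3.79 = 1.516 pp.
TFP growth = 3.84 − 2.2266 = 1.6134%.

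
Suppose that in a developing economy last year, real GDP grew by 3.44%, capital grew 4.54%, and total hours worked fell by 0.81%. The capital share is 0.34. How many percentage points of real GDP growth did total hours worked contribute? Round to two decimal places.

Labor's share = 1 − 0.34 = 0.66.
Contribution = share × growth = 0.66 × (-0.81) = -0.5346 pp.

-0.53 percentage points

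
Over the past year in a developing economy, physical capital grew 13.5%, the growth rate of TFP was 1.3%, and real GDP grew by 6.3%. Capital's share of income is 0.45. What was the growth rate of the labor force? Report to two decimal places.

-1.95%

Labor's share = 1 − 0.45 = 0.55.
gY = gA + 0.45×13.5 + 0.55×g.
0.55×g = 6.3 − 1.3 − 6.075 = -1.075.
g = -1.075 / 0.55 = -1.9545%.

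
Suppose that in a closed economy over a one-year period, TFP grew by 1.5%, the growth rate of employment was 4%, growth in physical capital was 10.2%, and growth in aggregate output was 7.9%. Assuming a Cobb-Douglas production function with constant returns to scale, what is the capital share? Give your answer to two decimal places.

The capital share is 0.39.

gY = gA + α·gK + (1−α)·gL, so gY − gA − gL = α(gK − gL).
7.9 − 1.5 − 4 = α × (10.2 − 4).
2.4 = 6.2 α, so α = 0.3871.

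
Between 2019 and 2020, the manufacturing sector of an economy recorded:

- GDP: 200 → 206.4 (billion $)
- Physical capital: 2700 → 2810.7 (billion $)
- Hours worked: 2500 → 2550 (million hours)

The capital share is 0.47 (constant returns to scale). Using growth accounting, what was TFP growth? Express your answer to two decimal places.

0.21%

GDP growth = (206.4 − 200) / 200 = 3.2%.
Physical capital growth = (2810.7 − 2700) / 2700 = 4.1%.
Hours worked growth = (2550 − 2500) / 2500 = 2%.
Labor's share = 1 − 0.47 = 0.53.
Physical capital: 0.47 × 4.1 = 1.927 pp.
Hours worked: 0.53 × 2 = 1.06 pp.
TFP growth = 3.2 − 2.987 = 0.213%.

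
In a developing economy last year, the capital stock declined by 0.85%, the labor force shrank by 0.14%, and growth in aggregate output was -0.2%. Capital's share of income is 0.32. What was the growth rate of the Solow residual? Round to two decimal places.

0.17%

Labor's share = 1 − 0.32 = 0.68.
The capital stock: 0.32 × (-0.85) = -0.272 pp.
The labor force: 0.68 × (-0.14) = -0.0952 pp.
TFP growth = -0.2 + 0.3672 = 0.1672%.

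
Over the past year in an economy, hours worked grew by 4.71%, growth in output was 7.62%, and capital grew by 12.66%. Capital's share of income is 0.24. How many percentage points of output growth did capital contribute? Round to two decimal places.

3.04

Contribution = share × growth = 0.24 × 12.66 = 3.0384 pp.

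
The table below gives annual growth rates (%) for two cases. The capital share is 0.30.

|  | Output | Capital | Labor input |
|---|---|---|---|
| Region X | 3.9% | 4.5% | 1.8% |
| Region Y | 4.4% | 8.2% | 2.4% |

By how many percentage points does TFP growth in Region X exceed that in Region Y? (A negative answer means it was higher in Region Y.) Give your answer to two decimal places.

Labor's share = 1 − 0.3 = 0.7.
Region X: TFP = 3.9 − 1.35 − 1.26 = 1.29%.
Region Y: TFP = 4.4 − 2.46 − 1.68 = 0.26%.
Difference = 1.29 − (0.26) = 1.03 pp.

1.03 percentage points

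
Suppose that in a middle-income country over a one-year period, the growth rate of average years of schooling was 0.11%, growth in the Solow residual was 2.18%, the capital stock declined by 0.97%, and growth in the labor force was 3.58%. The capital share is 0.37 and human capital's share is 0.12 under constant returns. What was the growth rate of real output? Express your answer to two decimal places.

Labor's share = 1 − 0.37 − 0.12 = 0.51.
The capital stock: 0.37 × (-0.97) = -0.3589 pp.
Average years of schooling: 0.12 × 0.11 = 0.0132 pp.
The labor force: 0.51 × 3.58 = 1.8258 pp.
Output growth = 2.18 + 1.4801 = 3.6601%.

3.66%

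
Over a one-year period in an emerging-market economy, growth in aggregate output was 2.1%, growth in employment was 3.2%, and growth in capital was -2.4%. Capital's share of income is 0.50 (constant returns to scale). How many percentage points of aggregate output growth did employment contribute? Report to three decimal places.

Labor's share = 1 − 0.5 = 0.5.
Contribution = share × growth = 0.5 × 3.2 = 1.6 pp.

1.600 percentage points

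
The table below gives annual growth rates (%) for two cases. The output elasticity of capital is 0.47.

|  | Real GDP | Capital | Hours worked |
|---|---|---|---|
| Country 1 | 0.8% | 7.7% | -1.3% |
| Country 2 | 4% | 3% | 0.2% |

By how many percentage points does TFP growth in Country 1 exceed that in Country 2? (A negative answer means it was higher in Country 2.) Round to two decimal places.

Labor's share = 1 − 0.47 = 0.53.
Country 1: TFP = 0.8 − 3.619 + 0.689 = -2.13%.
Country 2: TFP = 4 − 1.41 − 0.106 = 2.484%.
Difference = -2.13 − (2.484) = -4.614 pp.

-4.61 percentage points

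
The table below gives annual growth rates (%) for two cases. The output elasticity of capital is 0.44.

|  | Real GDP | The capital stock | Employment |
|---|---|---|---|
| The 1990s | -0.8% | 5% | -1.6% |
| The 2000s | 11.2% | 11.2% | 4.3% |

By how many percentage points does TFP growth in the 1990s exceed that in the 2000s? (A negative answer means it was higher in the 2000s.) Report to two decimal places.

-5.97 percentage points

Labor's share = 1 − 0.44 = 0.56.
The 1990s: TFP = -0.8 − 2.2 + 0.896 = -2.104%.
The 2000s: TFP = 11.2 − 4.928 − 2.408 = 3.864%.
Difference = -2.104 − (3.864) = -5.968 pp.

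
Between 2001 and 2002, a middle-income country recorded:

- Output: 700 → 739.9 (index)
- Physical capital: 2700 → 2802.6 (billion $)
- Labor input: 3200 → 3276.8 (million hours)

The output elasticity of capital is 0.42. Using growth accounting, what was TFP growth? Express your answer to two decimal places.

2.71%

Output growth = (739.9 − 700) / 700 = 5.7%.
Physical capital growth = (2802.6 − 2700) / 2700 = 3.8%.
Labor input growth = (3276.8 − 3200) / 3200 = 2.4%.
Labor's share = 1 − 0.42 = 0.58.
Physical capital: 0.42 × 3.8 = 1.596 pp.
Labor input: 0.58 × 2.4 = 1.392 pp.
TFP growth = 5.7 − 2.988 = 2.712%.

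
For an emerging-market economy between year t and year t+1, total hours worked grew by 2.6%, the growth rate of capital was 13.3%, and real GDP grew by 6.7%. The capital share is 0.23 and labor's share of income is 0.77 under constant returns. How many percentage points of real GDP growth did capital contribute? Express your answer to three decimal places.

Contribution = share × growth = 0.23 × 13.3 = 3.059 pp.

3.059 percentage points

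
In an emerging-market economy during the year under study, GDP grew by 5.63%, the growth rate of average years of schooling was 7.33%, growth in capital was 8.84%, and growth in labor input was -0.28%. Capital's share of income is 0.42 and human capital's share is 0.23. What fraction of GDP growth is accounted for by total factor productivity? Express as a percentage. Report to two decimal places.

5.85%

Labor's share = 1 − 0.42 − 0.23 = 0.35.
Capital: 0.42 × 8.84 = 3.7128 pp.
Average years of schooling: 0.23 × 7.33 = 1.6859 pp.
Labor input: 0.35 × (-0.28) = -0.098 pp.
TFP growth = 5.63 − 5.3007 = 0.3293%.
TFP share of growth = 0.3293 / 5.63 × 100 = 5.849%.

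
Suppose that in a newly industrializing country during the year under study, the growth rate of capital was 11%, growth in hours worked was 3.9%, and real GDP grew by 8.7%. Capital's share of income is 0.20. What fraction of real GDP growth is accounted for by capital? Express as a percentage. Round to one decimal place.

Capital contributed 0.2 × 11 = 2.2 pp.
Share of growth = 2.2 / 8.7 × 100 = 25.287%.

Capital accounted for 25.3% of growth.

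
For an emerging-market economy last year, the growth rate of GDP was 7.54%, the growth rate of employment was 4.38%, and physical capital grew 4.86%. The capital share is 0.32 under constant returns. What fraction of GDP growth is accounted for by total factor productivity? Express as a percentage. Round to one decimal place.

Labor's share = 1 − 0.32 = 0.68.
Physical capital: 0.32 × 4.86 = 1.5552 pp.
Employment: 0.68 × 4.38 = 2.9784 pp.
TFP growth = 7.54 − 4.5336 = 3.0064%.
TFP share of growth = 3.0064 / 7.54 × 100 = 39.873%.

39.9%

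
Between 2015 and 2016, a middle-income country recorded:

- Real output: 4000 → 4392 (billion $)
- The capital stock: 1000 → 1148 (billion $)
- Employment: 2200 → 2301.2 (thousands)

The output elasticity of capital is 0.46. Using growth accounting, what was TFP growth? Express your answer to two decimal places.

TFP growth was 0.51%.

Real output growth = (4392 − 4000) / 4000 = 9.8%.
The capital stock growth = (1148 − 1000) / 1000 = 14.8%.
Employment growth = (2301.2 − 2200) / 2200 = 4.6%.
Labor's share = 1 − 0.46 = 0.54.
The capital stock: 0.46 × 14.8 = 6.808 pp.
Employment: 0.54 × 4.6 = 2.484 pp.
TFP growth = 9.8 − 9.292 = 0.508%.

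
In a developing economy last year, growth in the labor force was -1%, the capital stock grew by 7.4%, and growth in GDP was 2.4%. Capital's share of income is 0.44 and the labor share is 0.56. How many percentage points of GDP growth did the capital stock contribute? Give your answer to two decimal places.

Contribution = share × growth = 0.44 × 7.4 = 3.256 pp.

3.26 pp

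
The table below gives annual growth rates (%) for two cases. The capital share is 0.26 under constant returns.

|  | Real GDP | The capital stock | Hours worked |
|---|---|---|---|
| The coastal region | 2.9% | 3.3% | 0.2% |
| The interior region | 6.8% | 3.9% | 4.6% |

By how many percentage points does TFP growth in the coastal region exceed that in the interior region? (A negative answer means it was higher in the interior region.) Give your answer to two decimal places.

-0.49 percentage points

Labor's share = 1 − 0.26 = 0.74.
The coastal region: TFP = 2.9 − 0.858 − 0.148 = 1.894%.
The interior region: TFP = 6.8 − 1.014 − 3.404 = 2.382%.
Difference = 1.894 − (2.382) = -0.488 pp.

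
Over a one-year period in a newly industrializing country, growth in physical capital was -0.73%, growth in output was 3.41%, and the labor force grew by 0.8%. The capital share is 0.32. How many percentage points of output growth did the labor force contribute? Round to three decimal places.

Labor's share = 1 − 0.32 = 0.68.
Contribution = share × growth = 0.68 × 0.8 = 0.544 pp.

0.544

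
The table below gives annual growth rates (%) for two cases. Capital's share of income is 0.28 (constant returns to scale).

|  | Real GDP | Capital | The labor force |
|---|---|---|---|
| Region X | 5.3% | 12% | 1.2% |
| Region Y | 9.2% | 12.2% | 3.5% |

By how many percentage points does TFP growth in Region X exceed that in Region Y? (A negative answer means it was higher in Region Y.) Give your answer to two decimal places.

-2.19 percentage points

Labor's share = 1 − 0.28 = 0.72.
Region X: TFP = 5.3 − 3.36 − 0.864 = 1.076%.
Region Y: TFP = 9.2 − 3.416 − 2.52 = 3.264%.
Difference = 1.076 − (3.264) = -2.188 pp.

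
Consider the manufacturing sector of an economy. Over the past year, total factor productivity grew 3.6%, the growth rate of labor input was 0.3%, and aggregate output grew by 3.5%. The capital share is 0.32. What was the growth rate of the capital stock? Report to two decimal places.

Labor's share = 1 − 0.32 = 0.68.
gY = gA + 0.68×0.3 + 0.32×g.
0.32×g = 3.5 − 3.6 − 0.204 = -0.304.
g = -0.304 / 0.32 = -0.95%.

-0.95%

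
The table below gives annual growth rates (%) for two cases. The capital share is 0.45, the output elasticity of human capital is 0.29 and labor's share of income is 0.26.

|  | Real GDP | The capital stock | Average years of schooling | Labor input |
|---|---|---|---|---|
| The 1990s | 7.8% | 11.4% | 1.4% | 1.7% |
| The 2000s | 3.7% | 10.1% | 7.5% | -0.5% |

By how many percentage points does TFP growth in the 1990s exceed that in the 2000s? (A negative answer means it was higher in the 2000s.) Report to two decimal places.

Labor's share = 1 − 0.45 − 0.29 = 0.26.
The 1990s: TFP = 7.8 − 5.13 − 0.406 − 0.442 = 1.822%.
The 2000s: TFP = 3.7 − 4.545 − 2.175 + 0.13 = -2.89%.
Difference = 1.822 − (-2.89) = 4.712 pp.

4.71 percentage points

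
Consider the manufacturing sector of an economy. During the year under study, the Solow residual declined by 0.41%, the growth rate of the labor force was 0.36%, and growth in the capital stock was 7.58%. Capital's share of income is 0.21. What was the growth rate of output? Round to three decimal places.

1.466%

Labor's share = 1 − 0.21 = 0.79.
The capital stock: 0.21 × 7.58 = 1.5918 pp.
The labor force: 0.79 × 0.36 = 0.2844 pp.
Output growth = -0.41 + 1.8762 = 1.4662%.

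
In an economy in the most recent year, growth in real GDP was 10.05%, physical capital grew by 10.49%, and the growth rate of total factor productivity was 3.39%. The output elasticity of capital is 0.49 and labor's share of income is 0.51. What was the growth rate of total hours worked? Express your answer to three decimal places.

Total hours worked growth was 2.980%.

Labor's share = 1 − 0.49 = 0.51.
gY = gA + 0.49×10.49 + 0.51×g.
0.51×g = 10.05 − 3.39 − 5.1401 = 1.5199.
g = 1.5199 / 0.51 = 2.9802%.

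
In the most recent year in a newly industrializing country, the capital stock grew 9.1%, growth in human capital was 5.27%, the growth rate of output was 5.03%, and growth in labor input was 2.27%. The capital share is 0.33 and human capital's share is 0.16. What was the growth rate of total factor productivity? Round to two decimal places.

Labor's share = 1 − 0.33 − 0.16 = 0.51.
The capital stock: 0.33 × 9.1 = 3.003 pp.
Human capital: 0.16 × 5.27 = 0.8432 pp.
Labor input: 0.51 × 2.27 = 1.1577 pp.
TFP growth = 5.03 − 5.0039 = 0.0261%.

Total factor productivity grew 0.03%.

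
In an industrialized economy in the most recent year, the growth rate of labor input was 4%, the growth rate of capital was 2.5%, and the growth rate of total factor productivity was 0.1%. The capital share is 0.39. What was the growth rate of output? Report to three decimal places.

Labor's share = 1 − 0.39 = 0.61.
Capital: 0.39 × 2.5 = 0.975 pp.
Labor input: 0.61 × 4 = 2.44 pp.
Output growth = 0.1 + 3.415 = 3.515%.

3.515%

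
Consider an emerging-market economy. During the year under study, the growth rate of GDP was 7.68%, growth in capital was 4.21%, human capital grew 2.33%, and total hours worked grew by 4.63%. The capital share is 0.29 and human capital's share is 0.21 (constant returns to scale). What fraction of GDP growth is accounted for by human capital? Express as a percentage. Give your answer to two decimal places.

Human capital contributed 0.21 × 2.33 = 0.4893 pp.
Share of growth = 0.4893 / 7.68 × 100 = 6.3711%.

6.37%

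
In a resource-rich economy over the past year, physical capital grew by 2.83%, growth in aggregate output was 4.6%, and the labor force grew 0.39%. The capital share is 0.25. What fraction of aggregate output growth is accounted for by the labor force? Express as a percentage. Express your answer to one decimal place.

Labor's share = 1 − 0.25 = 0.75.
The labor force contributed 0.75 × 0.39 = 0.2925 pp.
Share of growth = 0.2925 / 4.6 × 100 = 6.359%.

6.4%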